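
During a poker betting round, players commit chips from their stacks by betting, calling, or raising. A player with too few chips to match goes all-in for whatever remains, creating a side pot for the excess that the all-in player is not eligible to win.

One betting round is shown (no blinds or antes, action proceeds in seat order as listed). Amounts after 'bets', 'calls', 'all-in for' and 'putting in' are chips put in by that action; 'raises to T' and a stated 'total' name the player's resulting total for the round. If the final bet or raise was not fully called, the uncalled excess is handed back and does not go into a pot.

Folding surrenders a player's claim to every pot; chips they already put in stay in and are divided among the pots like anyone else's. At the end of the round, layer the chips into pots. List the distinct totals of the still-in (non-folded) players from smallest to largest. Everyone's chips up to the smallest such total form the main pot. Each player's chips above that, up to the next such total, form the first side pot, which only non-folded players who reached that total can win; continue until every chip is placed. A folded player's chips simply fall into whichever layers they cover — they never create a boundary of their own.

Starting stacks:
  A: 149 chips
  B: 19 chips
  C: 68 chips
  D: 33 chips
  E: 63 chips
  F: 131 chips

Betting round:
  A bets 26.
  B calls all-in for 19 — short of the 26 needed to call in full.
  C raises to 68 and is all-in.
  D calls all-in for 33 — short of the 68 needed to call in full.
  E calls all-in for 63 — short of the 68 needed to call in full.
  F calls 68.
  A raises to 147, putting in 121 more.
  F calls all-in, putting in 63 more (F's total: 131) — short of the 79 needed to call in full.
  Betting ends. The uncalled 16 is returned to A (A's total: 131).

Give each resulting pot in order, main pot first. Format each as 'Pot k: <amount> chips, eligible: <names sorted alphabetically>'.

Contributions (after 16 returned to A): A=131, B=19, C=68, D=33, E=63, F=131
Pot levels (distinct totals of non-folded players): 19, 33, 63, 68, 131
Layer 1-19: 19 each from A, B, C, D, E, F = 19*6 = 114 chips; eligible A, B, C, D, E, F
Layer 20-33: 14 each from A, C, D, E, F = 14*5 = 70 chips; eligible A, C, D, E, F
Layer 34-63: 30 each from A, C, E, F = 30*4 = 120 chips; eligible A, C, E, F
Layer 64-68: 5 each from A, C, F = 5*3 = 15 chips; eligible A, C, F
Layer 69-131: 63 each from A, F = 63*2 = 126 chips; eligible A, F

Pot 1: 114 chips, eligible: A, B, C, D, E, F
Pot 2: 70 chips, eligible: A, C, D, E, F
Pot 3: 120 chips, eligible: A, C, E, F
Pot 4: 15 chips, eligible: A, C, F
Pot 5: 126 chips, eligible: A, F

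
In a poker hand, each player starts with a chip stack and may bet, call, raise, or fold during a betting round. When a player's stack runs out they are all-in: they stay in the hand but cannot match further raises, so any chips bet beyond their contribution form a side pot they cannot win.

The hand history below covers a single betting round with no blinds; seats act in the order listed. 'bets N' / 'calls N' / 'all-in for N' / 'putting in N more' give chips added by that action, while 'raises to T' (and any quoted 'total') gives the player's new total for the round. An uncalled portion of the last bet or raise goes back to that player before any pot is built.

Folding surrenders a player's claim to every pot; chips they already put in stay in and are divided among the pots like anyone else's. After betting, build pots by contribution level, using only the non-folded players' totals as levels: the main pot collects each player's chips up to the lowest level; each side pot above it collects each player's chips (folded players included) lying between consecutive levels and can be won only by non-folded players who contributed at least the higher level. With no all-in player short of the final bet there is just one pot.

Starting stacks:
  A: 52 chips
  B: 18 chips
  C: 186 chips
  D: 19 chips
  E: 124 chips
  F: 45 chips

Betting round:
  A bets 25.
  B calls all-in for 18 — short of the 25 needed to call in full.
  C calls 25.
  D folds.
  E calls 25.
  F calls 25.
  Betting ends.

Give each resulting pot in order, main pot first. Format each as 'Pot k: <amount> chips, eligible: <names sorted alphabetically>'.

Pot 1: 90 chips, eligible: A, B, C, E, F
Pot 2: 28 chips, eligible: A, C, E, F

Derivation:
Contributions: A=25, B=18, C=25, E=25, F=25
Folded: D
Pot levels (distinct totals of non-folded players): 18, 25
Layer 1-18: 18 each from A, B, C, E, F = 18*5 = 90 chips; eligible A, B, C, E, F
Layer 19-25: 7 each from A, C, E, F = 7*4 = 28 chips; eligible A, C, E, F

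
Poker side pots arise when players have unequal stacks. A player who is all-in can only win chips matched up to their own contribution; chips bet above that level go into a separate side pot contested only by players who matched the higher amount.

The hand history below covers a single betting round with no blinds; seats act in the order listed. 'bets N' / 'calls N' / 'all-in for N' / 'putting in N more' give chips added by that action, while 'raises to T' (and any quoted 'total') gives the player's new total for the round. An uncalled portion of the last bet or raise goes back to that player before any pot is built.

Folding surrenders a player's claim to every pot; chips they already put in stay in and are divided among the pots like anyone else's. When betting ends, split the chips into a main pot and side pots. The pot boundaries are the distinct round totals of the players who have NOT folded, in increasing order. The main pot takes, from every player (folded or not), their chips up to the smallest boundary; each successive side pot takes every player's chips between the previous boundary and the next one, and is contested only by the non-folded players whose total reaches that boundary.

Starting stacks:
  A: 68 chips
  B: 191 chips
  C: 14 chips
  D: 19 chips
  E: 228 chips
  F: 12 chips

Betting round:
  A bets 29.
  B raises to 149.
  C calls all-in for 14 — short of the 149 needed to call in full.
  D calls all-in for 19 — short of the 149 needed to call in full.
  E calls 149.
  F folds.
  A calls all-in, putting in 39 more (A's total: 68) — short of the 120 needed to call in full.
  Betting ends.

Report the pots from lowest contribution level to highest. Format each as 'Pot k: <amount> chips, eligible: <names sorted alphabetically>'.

Pot 1: 70 chips, eligible: A, B, C, D, E
Pot 2: 20 chips, eligible: A, B, D, E
Pot 3: 147 chips, eligible: A, B, E
Pot 4: 162 chips, eligible: B, E

Derivation:
Contributions: A=68, B=149, C=14, D=19, E=149
Folded: F
Pot levels (distinct totals of non-folded players): 14, 19, 68, 149
Layer 1-14: 14 each from A, B, C, D, E = 14*5 = 70 chips; eligible A, B, C, D, E
Layer 15-19: 5 each from A, B, D, E = 5*4 = 20 chips; eligible A, B, D, E
Layer 20-68: 49 each from A, B, E = 49*3 = 147 chips; eligible A, B, E
Layer 69-149: 81 each from B, E = 81*2 = 162 chips; eligible B, E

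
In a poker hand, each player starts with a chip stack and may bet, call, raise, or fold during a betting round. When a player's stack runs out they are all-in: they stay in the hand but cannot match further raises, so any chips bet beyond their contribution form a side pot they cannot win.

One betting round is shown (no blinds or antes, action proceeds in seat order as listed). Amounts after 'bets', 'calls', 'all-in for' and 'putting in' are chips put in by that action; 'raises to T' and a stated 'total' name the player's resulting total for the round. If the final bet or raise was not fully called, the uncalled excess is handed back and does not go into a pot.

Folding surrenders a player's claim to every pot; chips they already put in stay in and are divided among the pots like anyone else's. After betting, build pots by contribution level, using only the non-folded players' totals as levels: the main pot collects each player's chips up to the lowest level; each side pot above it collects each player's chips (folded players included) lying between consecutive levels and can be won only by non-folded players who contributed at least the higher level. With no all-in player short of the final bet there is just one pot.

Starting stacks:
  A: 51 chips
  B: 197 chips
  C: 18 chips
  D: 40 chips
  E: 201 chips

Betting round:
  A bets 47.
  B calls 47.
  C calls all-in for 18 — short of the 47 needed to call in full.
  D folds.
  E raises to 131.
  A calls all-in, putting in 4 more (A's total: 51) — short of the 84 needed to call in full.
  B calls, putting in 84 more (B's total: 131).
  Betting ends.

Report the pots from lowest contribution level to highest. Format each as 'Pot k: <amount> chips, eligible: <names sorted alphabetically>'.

Pot 1: 72 chips, eligible: A, B, C, E
Pot 2: 99 chips, eligible: A, B, E
Pot 3: 160 chips, eligible: B, E

Derivation:
Contributions: A=51, B=131, C=18, E=131
Folded: D
Pot levels (distinct totals of non-folded players): 18, 51, 131
Layer 1-18: 18 each from A, B, C, E = 18*4 = 72 chips; eligible A, B, C, E
Layer 19-51: 33 each from A, B, E = 33*3 = 99 chips; eligible A, B, E
Layer 52-131: 80 each from B, E = 80*2 = 160 chips; eligible B, E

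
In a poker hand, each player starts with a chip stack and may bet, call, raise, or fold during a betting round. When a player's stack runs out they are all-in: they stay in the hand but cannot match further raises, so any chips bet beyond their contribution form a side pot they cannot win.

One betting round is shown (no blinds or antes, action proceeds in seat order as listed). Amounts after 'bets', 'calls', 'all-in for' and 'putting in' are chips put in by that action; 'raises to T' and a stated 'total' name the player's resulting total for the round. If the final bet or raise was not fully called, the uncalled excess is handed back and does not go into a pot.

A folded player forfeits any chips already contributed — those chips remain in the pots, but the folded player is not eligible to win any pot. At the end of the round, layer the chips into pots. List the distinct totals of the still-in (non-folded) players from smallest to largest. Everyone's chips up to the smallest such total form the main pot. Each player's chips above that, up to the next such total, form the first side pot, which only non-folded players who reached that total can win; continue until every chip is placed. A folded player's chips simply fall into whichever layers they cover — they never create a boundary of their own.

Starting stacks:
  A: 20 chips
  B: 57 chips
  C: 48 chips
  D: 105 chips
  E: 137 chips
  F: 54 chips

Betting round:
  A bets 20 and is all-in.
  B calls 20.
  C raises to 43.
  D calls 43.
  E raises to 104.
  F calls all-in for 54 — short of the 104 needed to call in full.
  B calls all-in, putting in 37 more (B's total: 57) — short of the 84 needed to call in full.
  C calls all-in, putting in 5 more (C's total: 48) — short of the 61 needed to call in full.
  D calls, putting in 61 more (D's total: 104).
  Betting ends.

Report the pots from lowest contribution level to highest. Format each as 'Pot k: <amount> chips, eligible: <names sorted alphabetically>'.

Pot 1: 120 chips, eligible: A, B, C, D, E, F
Pot 2: 140 chips, eligible: B, C, D, E, F
Pot 3: 24 chips, eligible: B, D, E, F
Pot 4: 9 chips, eligible: B, D, E
Pot 5: 94 chips, eligible: D, E

Derivation:
Contributions: A=20, B=57, C=48, D=104, E=104, F=54
Pot levels (distinct totals of non-folded players): 20, 48, 54, 57, 104
Layer 1-20: 20 each from A, B, C, D, E, F = 20*6 = 120 chips; eligible A, B, C, D, E, F
Layer 21-48: 28 each from B, C, D, E, F = 28*5 = 140 chips; eligible B, C, D, E, F
Layer 49-54: 6 each from B, D, E, F = 6*4 = 24 chips; eligible B, D, E, F
Layer 55-57: 3 each from B, D, E = 3*3 = 9 chips; eligible B, D, E
Layer 58-104: 47 each from D, E = 47*2 = 94 chips; eligible D, E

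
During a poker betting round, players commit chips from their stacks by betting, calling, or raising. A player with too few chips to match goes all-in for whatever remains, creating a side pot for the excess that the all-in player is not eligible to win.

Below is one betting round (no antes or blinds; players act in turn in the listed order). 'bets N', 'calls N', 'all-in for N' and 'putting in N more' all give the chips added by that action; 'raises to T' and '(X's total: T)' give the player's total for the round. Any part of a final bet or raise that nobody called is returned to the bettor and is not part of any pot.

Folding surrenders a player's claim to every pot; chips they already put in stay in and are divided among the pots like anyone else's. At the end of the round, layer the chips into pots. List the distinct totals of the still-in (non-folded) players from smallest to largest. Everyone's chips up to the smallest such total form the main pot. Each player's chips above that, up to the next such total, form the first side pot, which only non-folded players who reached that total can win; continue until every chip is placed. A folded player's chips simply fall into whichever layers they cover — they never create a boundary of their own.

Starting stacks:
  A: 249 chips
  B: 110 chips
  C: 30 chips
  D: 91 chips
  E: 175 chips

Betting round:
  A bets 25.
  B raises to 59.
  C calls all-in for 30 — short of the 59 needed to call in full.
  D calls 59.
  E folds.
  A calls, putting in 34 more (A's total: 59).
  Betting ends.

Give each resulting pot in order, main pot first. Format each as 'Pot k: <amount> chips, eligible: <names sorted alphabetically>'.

Contributions: A=59, B=59, C=30, D=59
Folded: E
Pot levels (distinct totals of non-folded players): 30, 59
Layer 1-30: 30 each from A, B, C, D = 30*4 = 120 chips; eligible A, B, C, D
Layer 31-59: 29 each from A, B, D = 29*3 = 87 chips; eligible A, B, D

Pot 1: 120 chips, eligible: A, B, C, D
Pot 2: 87 chips, eligible: A, B, D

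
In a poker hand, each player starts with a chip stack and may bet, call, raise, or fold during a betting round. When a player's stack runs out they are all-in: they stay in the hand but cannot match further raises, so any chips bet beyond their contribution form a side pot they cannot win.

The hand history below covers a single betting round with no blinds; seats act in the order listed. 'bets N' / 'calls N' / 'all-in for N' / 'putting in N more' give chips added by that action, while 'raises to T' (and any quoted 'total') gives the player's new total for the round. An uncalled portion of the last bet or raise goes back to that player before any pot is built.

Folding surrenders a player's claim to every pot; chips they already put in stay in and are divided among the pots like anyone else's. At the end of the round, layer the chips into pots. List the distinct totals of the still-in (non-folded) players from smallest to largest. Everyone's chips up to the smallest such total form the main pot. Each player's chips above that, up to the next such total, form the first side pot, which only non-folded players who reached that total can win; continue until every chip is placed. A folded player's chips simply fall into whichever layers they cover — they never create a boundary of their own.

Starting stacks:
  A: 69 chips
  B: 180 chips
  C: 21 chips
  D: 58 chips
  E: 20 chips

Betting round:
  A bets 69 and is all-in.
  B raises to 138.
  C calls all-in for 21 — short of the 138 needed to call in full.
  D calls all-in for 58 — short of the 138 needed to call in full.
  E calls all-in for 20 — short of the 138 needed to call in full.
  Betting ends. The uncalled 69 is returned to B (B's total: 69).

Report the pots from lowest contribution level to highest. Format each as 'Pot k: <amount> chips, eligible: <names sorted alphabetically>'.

Pot 1: 100 chips, eligible: A, B, C, D, E
Pot 2: 4 chips, eligible: A, B, C, D
Pot 3: 111 chips, eligible: A, B, D
Pot 4: 22 chips, eligible: A, B

Derivation:
Contributions (after 69 returned to B): A=69, B=69, C=21, D=58, E=20
Pot levels (distinct totals of non-folded players): 20, 21, 58, 69
Layer 1-20: 20 each from A, B, C, D, E = 20*5 = 100 chips; eligible A, B, C, D, E
Layer 21-21: 1 each from A, B, C, D = 1*4 = 4 chips; eligible A, B, C, D
Layer 22-58: 37 each from A, B, D = 37*3 = 111 chips; eligible A, B, D
Layer 59-69: 11 each from A, B = 11*2 = 22 chips; eligible A, B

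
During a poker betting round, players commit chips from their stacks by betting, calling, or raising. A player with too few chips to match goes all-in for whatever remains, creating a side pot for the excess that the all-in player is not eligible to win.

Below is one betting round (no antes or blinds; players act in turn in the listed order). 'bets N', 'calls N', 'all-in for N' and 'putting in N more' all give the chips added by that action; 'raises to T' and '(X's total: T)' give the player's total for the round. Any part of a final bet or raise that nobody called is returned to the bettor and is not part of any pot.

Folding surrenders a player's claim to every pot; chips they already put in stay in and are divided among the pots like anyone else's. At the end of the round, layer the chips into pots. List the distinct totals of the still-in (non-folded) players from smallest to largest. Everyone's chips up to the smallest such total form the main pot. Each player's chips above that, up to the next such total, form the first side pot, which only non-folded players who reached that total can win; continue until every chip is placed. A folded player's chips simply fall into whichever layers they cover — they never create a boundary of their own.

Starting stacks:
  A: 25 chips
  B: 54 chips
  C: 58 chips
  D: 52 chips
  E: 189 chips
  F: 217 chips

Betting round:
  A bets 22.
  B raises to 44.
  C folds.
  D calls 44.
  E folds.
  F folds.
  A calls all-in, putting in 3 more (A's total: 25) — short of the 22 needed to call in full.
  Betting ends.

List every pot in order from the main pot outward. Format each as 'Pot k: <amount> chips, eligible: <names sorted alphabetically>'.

Pot 1: 75 chips, eligible: A, B, D
Pot 2: 38 chips, eligible: B, D

Derivation:
Contributions: A=25, B=44, D=44
Folded: C, E, F
Pot levels (distinct totals of non-folded players): 25, 44
Layer 1-25: 25 each from A, B, D = 25*3 = 75 chips; eligible A, B, D
Layer 26-44: 19 each from B, D = 19*2 = 38 chips; eligible B, D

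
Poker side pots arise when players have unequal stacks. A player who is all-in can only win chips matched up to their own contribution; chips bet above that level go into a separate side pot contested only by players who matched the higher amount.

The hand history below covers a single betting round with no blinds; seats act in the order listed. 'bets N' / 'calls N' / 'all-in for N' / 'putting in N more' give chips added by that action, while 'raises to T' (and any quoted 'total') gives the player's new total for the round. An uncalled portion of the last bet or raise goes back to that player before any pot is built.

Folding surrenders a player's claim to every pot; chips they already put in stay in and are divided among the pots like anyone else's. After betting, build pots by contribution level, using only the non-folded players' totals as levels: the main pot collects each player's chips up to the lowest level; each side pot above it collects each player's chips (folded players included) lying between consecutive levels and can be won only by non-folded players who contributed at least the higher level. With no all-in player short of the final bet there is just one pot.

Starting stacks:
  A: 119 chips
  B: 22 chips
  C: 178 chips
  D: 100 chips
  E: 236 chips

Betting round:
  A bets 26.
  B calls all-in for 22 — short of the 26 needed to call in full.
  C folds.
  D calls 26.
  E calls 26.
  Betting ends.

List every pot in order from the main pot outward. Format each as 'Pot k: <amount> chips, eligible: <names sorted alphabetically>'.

Pot 1: 88 chips, eligible: A, B, D, E
Pot 2: 12 chips, eligible: A, D, E

Derivation:
Contributions: A=26, B=22, D=26, E=26
Folded: C
Pot levels (distinct totals of non-folded players): 22, 26
Layer 1-22: 22 each from A, B, D, E = 22*4 = 88 chips; eligible A, B, D, E
Layer 23-26: 4 each from A, D, E = 4*3 = 12 chips; eligible A, D, E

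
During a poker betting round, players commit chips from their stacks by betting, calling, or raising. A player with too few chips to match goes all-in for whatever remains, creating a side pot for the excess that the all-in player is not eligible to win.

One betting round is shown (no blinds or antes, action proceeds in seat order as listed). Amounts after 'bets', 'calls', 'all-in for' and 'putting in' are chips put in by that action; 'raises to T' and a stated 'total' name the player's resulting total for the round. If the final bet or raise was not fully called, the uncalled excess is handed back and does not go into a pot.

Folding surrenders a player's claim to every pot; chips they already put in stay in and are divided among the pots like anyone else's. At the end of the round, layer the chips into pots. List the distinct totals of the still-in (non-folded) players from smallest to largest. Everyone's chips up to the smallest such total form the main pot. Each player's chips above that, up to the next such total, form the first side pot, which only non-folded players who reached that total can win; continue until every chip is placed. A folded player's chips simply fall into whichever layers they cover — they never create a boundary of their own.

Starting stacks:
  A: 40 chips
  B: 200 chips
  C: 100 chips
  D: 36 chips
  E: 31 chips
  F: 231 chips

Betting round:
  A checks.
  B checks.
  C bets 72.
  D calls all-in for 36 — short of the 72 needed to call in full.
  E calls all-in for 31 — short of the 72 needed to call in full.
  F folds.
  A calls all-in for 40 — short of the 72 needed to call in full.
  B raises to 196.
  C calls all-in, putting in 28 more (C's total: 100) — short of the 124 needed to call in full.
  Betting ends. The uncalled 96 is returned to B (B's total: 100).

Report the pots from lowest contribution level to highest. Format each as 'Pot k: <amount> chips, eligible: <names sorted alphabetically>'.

Pot 1: 155 chips, eligible: A, B, C, D, E
Pot 2: 20 chips, eligible: A, B, C, D
Pot 3: 12 chips, eligible: A, B, C
Pot 4: 120 chips, eligible: B, C

Derivation:
Contributions (after 96 returned to B): A=40, B=100, C=100, D=36, E=31
Folded: F
Pot levels (distinct totals of non-folded players): 31, 36, 40, 100
Layer 1-31: 31 each from A, B, C, D, E = 31*5 = 155 chips; eligible A, B, C, D, E
Layer 32-36: 5 each from A, B, C, D = 5*4 = 20 chips; eligible A, B, C, D
Layer 37-40: 4 each from A, B, C = 4*3 = 12 chips; eligible A, B, C
Layer 41-100: 60 each from B, C = 60*2 = 120 chips; eligible B, C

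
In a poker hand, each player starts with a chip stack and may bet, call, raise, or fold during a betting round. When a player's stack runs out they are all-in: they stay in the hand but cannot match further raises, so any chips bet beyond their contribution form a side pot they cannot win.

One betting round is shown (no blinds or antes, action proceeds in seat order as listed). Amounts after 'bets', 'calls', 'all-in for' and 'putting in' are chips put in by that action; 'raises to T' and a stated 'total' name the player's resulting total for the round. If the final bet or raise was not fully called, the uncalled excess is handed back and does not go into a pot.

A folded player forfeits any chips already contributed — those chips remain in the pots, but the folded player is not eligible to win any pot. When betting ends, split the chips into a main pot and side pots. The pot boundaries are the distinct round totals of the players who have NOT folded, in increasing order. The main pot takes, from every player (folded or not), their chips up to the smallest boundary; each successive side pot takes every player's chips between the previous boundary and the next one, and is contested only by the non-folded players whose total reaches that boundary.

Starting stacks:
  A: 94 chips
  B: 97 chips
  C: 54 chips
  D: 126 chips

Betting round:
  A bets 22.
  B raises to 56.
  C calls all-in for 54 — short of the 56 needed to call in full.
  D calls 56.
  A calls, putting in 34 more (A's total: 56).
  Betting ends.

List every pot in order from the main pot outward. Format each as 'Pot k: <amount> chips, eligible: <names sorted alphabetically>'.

Pot 1: 216 chips, eligible: A, B, C, D
Pot 2: 6 chips, eligible: A, B, D

Derivation:
Contributions: A=56, B=56, C=54, D=56
Pot levels (distinct totals of non-folded players): 54, 56
Layer 1-54: 54 each from A, B, C, D = 54*4 = 216 chips; eligible A, B, C, D
Layer 55-56: 2 each from A, B, D = 2*3 = 6 chips; eligible A, B, D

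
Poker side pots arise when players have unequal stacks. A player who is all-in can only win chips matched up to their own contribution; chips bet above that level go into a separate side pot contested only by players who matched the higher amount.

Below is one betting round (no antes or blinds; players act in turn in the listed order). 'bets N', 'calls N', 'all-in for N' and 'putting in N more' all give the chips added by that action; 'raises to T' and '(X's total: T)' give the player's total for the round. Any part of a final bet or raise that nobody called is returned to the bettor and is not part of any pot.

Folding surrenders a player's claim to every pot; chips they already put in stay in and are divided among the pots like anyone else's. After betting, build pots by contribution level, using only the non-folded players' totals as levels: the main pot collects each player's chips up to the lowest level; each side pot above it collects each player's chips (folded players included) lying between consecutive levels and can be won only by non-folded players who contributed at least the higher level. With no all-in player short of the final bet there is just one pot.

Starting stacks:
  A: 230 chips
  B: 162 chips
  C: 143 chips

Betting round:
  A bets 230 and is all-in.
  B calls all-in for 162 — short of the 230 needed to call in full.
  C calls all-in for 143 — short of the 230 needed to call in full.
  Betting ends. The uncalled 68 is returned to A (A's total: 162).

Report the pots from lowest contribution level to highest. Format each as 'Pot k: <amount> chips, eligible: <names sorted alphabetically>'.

Contributions (after 68 returned to A): A=162, B=162, C=143
Pot levels (distinct totals of non-folded players): 143, 162
Layer 1-143: 143 each from A, B, C = 143*3 = 429 chips; eligible A, B, C
Layer 144-162: 19 each from A, B = 19*2 = 38 chips; eligible A, B

Pot 1: 429 chips, eligible: A, B, C
Pot 2: 38 chips, eligible: A, B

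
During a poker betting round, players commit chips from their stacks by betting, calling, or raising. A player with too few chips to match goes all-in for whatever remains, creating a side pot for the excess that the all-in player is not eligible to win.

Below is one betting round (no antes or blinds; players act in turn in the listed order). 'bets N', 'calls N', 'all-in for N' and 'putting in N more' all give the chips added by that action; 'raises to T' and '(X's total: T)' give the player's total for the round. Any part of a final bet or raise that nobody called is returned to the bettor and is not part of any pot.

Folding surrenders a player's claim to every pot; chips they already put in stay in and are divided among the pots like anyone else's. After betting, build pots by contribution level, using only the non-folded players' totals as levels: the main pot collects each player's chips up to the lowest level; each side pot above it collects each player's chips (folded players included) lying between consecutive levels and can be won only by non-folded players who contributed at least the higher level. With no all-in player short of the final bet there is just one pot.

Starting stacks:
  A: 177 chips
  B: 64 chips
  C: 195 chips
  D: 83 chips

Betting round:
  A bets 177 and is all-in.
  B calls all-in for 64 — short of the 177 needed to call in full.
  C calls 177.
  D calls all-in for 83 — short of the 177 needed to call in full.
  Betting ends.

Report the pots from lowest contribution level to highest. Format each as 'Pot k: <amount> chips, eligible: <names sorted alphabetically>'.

Contributions: A=177, B=64, C=177, D=83
Pot levels (distinct totals of non-folded players): 64, 83, 177
Layer 1-64: 64 each from A, B, C, D = 64*4 = 256 chips; eligible A, B, C, D
Layer 65-83: 19 each from A, C, D = 19*3 = 57 chips; eligible A, C, D
Layer 84-177: 94 each from A, C = 94*2 = 188 chips; eligible A, C

Pot 1: 256 chips, eligible: A, B, C, D
Pot 2: 57 chips, eligible: A, C, D
Pot 3: 188 chips, eligible: A, C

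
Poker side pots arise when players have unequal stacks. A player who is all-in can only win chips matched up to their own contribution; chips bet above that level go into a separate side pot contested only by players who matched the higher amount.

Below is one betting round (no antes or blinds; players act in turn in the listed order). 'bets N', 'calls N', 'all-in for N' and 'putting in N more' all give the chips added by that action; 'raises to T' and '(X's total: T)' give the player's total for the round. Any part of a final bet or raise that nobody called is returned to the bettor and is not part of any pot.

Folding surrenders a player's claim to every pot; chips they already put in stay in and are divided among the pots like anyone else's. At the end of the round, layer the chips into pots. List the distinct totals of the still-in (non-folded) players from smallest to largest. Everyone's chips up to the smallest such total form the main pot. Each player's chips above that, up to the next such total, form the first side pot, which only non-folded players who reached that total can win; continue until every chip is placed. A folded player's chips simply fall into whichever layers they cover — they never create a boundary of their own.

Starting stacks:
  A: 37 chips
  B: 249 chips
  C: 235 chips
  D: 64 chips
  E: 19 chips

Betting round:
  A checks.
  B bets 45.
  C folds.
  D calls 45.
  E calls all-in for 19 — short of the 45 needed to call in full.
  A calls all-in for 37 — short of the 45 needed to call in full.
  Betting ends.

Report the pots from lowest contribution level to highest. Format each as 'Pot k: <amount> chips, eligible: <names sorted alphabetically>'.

Pot 1: 76 chips, eligible: A, B, D, E
Pot 2: 54 chips, eligible: A, B, D
Pot 3: 16 chips, eligible: B, D

Derivation:
Contributions: A=37, B=45, D=45, E=19
Folded: C
Pot levels (distinct totals of non-folded players): 19, 37, 45
Layer 1-19: 19 each from A, B, D, E = 19*4 = 76 chips; eligible A, B, D, E
Layer 20-37: 18 each from A, B, D = 18*3 = 54 chips; eligible A, B, D
Layer 38-45: 8 each from B, D = 8*2 = 16 chips; eligible B, D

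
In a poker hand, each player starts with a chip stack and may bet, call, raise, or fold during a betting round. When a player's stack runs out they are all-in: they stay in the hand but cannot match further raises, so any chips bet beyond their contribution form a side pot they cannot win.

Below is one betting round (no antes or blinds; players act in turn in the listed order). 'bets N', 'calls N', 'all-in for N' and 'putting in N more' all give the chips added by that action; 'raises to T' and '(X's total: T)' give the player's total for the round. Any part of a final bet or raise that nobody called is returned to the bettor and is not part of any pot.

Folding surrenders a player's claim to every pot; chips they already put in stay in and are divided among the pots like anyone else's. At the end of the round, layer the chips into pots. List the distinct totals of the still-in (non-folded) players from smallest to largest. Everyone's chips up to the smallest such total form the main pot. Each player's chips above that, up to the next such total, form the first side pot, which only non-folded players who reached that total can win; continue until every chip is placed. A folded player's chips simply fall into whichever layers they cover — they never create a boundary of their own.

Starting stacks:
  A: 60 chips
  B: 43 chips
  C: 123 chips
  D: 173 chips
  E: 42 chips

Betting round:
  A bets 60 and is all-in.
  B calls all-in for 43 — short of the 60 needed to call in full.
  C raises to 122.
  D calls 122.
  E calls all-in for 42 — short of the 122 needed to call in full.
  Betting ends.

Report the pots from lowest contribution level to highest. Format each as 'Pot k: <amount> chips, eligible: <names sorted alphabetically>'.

Contributions: A=60, B=43, C=122, D=122, E=42
Pot levels (distinct totals of non-folded players): 42, 43, 60, 122
Layer 1-42: 42 each from A, B, C, D, E = 42*5 = 210 chips; eligible A, B, C, D, E
Layer 43-43: 1 each from A, B, C, D = 1*4 = 4 chips; eligible A, B, C, D
Layer 44-60: 17 each from A, C, D = 17*3 = 51 chips; eligible A, C, D
Layer 61-122: 62 each from C, D = 62*2 = 124 chips; eligible C, D

Pot 1: 210 chips, eligible: A, B, C, D, E
Pot 2: 4 chips, eligible: A, B, C, D
Pot 3: 51 chips, eligible: A, C, D
Pot 4: 124 chips, eligible: C, D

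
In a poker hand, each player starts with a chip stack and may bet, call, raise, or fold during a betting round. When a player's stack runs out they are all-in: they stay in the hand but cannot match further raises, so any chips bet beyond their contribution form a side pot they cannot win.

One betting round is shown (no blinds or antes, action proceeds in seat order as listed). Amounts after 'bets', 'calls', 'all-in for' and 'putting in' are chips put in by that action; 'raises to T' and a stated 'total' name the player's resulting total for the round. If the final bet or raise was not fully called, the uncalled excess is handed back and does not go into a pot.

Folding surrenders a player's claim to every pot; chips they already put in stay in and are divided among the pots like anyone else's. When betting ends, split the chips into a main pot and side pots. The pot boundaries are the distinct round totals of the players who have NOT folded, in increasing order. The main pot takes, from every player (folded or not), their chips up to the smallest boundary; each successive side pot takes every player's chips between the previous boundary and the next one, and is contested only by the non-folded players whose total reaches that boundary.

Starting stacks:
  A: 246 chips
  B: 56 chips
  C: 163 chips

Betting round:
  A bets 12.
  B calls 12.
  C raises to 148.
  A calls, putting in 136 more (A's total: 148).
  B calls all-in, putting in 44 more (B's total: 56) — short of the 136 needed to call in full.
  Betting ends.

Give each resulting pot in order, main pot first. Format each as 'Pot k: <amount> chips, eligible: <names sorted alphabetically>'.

Contributions: A=148, B=56, C=148
Pot levels (distinct totals of non-folded players): 56, 148
Layer 1-56: 56 each from A, B, C = 56*3 = 168 chips; eligible A, B, C
Layer 57-148: 92 each from A, C = 92*2 = 184 chips; eligible A, C

Pot 1: 168 chips, eligible: A, B, C
Pot 2: 184 chips, eligible: A, C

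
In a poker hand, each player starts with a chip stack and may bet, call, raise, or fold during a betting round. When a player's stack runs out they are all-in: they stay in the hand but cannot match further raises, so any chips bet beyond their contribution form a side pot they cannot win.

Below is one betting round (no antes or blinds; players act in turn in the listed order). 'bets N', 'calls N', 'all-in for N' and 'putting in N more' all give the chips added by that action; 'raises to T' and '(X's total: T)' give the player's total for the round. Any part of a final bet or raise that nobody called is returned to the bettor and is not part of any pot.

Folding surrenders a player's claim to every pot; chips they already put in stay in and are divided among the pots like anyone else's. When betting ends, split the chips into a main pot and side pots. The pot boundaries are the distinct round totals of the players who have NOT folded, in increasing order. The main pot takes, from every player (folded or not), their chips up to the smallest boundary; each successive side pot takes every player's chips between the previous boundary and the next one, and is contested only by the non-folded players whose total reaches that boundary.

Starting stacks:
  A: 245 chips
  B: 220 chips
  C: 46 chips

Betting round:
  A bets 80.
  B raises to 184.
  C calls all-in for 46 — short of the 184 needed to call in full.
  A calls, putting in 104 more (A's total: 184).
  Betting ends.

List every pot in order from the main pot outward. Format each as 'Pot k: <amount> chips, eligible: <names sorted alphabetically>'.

Pot 1: 138 chips, eligible: A, B, C
Pot 2: 276 chips, eligible: A, B

Derivation:
Contributions: A=184, B=184, C=46
Pot levels (distinct totals of non-folded players): 46, 184
Layer 1-46: 46 each from A, B, C = 46*3 = 138 chips; eligible A, B, C
Layer 47-184: 138 each from A, B = 138*2 = 276 chips; eligible A, B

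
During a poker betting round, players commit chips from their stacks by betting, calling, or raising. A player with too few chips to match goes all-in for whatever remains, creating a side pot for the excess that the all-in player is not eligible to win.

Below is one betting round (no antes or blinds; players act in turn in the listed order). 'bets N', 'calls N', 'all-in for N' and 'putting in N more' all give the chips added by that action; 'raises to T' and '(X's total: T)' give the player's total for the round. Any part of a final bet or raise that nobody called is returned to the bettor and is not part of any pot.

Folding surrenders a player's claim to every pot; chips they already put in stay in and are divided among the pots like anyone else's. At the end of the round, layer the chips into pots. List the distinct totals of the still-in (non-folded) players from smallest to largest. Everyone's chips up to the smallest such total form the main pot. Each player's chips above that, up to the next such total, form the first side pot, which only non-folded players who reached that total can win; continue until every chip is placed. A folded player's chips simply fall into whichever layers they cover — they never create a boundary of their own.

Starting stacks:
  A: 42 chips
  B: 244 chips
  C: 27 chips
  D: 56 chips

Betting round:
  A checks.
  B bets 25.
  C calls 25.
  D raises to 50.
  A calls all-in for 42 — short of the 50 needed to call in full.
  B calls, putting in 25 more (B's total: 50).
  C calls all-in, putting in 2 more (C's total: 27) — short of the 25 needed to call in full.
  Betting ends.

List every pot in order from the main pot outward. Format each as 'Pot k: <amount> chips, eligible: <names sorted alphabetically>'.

Contributions: A=42, B=50, C=27, D=50
Pot levels (distinct totals of non-folded players): 27, 42, 50
Layer 1-27: 27 each from A, B, C, D = 27*4 = 108 chips; eligible A, B, C, D
Layer 28-42: 15 each from A, B, D = 15*3 = 45 chips; eligible A, B, D
Layer 43-50: 8 each from B, D = 8*2 = 16 chips; eligible B, D

Pot 1: 108 chips, eligible: A, B, C, D
Pot 2: 45 chips, eligible: A, B, D
Pot 3: 16 chips, eligible: B, D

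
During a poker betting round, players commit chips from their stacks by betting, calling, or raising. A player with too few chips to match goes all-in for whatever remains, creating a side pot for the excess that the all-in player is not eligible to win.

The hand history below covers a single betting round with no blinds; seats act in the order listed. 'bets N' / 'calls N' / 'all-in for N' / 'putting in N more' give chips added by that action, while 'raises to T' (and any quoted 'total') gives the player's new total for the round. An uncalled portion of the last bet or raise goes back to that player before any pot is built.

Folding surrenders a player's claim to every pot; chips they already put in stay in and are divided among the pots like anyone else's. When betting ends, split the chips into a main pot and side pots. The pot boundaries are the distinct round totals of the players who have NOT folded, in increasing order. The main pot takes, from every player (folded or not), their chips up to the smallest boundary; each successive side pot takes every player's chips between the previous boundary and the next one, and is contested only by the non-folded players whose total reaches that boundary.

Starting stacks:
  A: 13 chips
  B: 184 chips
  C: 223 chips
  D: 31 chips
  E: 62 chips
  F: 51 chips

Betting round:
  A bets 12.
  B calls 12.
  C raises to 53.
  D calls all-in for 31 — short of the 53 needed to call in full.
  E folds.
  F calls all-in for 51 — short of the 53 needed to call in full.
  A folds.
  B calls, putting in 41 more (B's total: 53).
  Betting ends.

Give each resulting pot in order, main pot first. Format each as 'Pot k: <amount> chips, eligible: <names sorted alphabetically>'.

Contributions: A=12, B=53, C=53, D=31, F=51
Folded: A, E
Pot levels (distinct totals of non-folded players): 31, 51, 53
Layer 1-31: A 12 + B 31 + C 31 + D 31 + F 31 = 136 chips; eligible B, C, D, F
Layer 32-51: 20 each from B, C, F = 20*3 = 60 chips; eligible B, C, F
Layer 52-53: 2 each from B, C = 2*2 = 4 chips; eligible B, C

Pot 1: 136 chips, eligible: B, C, D, F
Pot 2: 60 chips, eligible: B, C, F
Pot 3: 4 chips, eligible: B, C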